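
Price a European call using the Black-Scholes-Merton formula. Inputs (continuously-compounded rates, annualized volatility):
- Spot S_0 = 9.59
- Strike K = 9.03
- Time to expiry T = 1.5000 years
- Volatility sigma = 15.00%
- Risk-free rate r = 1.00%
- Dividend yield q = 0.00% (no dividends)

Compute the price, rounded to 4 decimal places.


Answer: Price = 1.0793

Derivation:
d1 = (ln(S/K) + (r - q + 0.5*sigma^2) * T) / (sigma * sqrt(T)) = 0.50102147
d2 = d1 - sigma * sqrt(T) = 0.31730974
exp(-rT) = 0.98511194; exp(-qT) = 1.00000000
C = S_0 * exp(-qT) * N(d1) - K * exp(-rT) * N(d2)
N(d1) = 0.69182199; N(d2) = 0.62449571
C = 9.5900 * 1.00000000 * 0.69182199 - 9.0300 * 0.98511194 * 0.62449571 = 1.0793


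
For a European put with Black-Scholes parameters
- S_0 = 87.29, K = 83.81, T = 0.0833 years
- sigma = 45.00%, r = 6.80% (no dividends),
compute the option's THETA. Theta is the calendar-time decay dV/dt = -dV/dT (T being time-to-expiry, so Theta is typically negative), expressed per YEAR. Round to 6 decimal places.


d1 = 0.4217971829; d2 = 0.2919193557
phi(d1) = 0.3649864808; exp(-qT) = 1.0000000000; exp(-rT) = 0.9943516125
Theta = -S*exp(-qT)*phi(d1)*sigma/(2*sqrt(T)) + r*K*exp(-rT)*N(-d2) - q*S*exp(-qT)*N(-d1)
N(-d1) = 0.3365865311; N(-d2) = 0.3851741420; sqrt(T) = 0.2886173938
Term 1 = -87.2900 * 1.0000000000 * 0.3649864808 * 0.4500 / (2 * 0.2886173938) = -24.8371230685
Term 2 = 0.0680 * 83.8100 * 0.9943516125 * 0.3851741420 = 2.1827392577
Term 3 = 0 (no dividend yield, q = 0)
Theta = -24.8371230685 + (2.1827392577) + (0.0000000000) = -22.654384

Answer: Theta = -22.654384


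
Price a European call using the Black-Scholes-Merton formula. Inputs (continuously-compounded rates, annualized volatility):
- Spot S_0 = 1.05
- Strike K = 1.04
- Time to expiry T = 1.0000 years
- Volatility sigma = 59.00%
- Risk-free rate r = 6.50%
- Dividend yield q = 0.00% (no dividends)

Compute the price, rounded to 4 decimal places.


Answer: Price = 0.2744

Derivation:
d1 = (ln(S/K) + (r - q + 0.5*sigma^2) * T) / (sigma * sqrt(T)) = 0.42138890
d2 = d1 - sigma * sqrt(T) = -0.16861110
exp(-rT) = 0.93706746; exp(-qT) = 1.00000000
C = S_0 * exp(-qT) * N(d1) - K * exp(-rT) * N(d2)
N(d1) = 0.66326444; N(d2) = 0.43305127
C = 1.0500 * 1.00000000 * 0.66326444 - 1.0400 * 0.93706746 * 0.43305127 = 0.2744


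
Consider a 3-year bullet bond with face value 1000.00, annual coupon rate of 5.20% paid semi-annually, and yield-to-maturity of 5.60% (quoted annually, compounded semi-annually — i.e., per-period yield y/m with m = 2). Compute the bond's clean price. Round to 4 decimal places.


Answer: Price = 989.0934

Derivation:
Coupon per period c = face * coupon_rate / m = 26.000000
Periods per year m = 2; per-period yield y/m = 0.028000
Number of cashflows N = 6
Cashflows (t years, CF_t, discount factor 1/(1+y/m)^(m*t), PV):
  t = 0.5000: CF_t = 26.000000, DF = 0.972763, PV = 25.291829
  t = 1.0000: CF_t = 26.000000, DF = 0.946267, PV = 24.602946
  t = 1.5000: CF_t = 26.000000, DF = 0.920493, PV = 23.932827
  t = 2.0000: CF_t = 26.000000, DF = 0.895422, PV = 23.280960
  t = 2.5000: CF_t = 26.000000, DF = 0.871033, PV = 22.646848
  t = 3.0000: CF_t = 1026.000000, DF = 0.847308, PV = 869.338018
Price P = sum_t PV_t = 989.093429


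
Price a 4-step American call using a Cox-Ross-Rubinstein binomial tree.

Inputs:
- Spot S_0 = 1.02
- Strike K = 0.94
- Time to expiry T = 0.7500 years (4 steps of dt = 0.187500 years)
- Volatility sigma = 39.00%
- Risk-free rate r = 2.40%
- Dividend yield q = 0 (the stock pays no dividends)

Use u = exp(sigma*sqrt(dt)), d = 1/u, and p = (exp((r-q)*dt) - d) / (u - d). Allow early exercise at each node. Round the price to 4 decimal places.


Answer: Price = V(0,0) = 0.1872

Derivation:
dt = T/N = 0.187500
u = exp(sigma*sqrt(dt)) = 1.183972; d = 1/u = 0.844615
p = (exp((r-q)*dt) - d) / (u - d) = 0.471172
Discount per step: exp(-r*dt) = 0.995510
Stock lattice S(k, i) with i counting down-moves:
  k=0: S(0,0) = 1.0200
  k=1: S(1,0) = 1.2077; S(1,1) = 0.8615
  k=2: S(2,0) = 1.4298; S(2,1) = 1.0200; S(2,2) = 0.7276
  k=3: S(3,0) = 1.6929; S(3,1) = 1.2077; S(3,2) = 0.8615; S(3,3) = 0.6146
  k=4: S(4,0) = 2.0043; S(4,1) = 1.4298; S(4,2) = 1.0200; S(4,3) = 0.7276; S(4,4) = 0.5191
Terminal payoffs V(N, i) = max(S_T - K, 0):
  V(4,0) = 1.064315; V(4,1) = 0.489826; V(4,2) = 0.080000; V(4,3) = 0.000000; V(4,4) = 0.000000
Backward induction: V(k, i) = exp(-r*dt) * [p * V(k+1, i) + (1-p) * V(k+1, i+1)]; then take max(V_cont, immediate exercise) for American.
  V(3,0) = exp(-r*dt) * [p*1.064315 + (1-p)*0.489826] = 0.757094; exercise = 0.752874; V(3,0) = max -> 0.757094
  V(3,1) = exp(-r*dt) * [p*0.489826 + (1-p)*0.080000] = 0.271872; exercise = 0.267652; V(3,1) = max -> 0.271872
  V(3,2) = exp(-r*dt) * [p*0.080000 + (1-p)*0.000000] = 0.037524; exercise = 0.000000; V(3,2) = max -> 0.037524
  V(3,3) = exp(-r*dt) * [p*0.000000 + (1-p)*0.000000] = 0.000000; exercise = 0.000000; V(3,3) = max -> 0.000000
  V(2,0) = exp(-r*dt) * [p*0.757094 + (1-p)*0.271872] = 0.498248; exercise = 0.489826; V(2,0) = max -> 0.498248
  V(2,1) = exp(-r*dt) * [p*0.271872 + (1-p)*0.037524] = 0.147278; exercise = 0.080000; V(2,1) = max -> 0.147278
  V(2,2) = exp(-r*dt) * [p*0.037524 + (1-p)*0.000000] = 0.017601; exercise = 0.000000; V(2,2) = max -> 0.017601
  V(1,0) = exp(-r*dt) * [p*0.498248 + (1-p)*0.147278] = 0.311241; exercise = 0.267652; V(1,0) = max -> 0.311241
  V(1,1) = exp(-r*dt) * [p*0.147278 + (1-p)*0.017601] = 0.078348; exercise = 0.000000; V(1,1) = max -> 0.078348
  V(0,0) = exp(-r*dt) * [p*0.311241 + (1-p)*0.078348] = 0.187236; exercise = 0.080000; V(0,0) = max -> 0.187236


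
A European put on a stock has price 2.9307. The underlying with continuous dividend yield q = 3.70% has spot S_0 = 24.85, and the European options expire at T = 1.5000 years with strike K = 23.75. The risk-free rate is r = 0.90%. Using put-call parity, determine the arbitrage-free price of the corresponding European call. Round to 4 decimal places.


Answer: Call price = 3.0076

Derivation:
Put-call parity: C - P = S_0 * exp(-qT) - K * exp(-rT).
S_0 * exp(-qT) = 24.8500 * 0.94601202 = 23.50839879
K * exp(-rT) = 23.7500 * 0.98659072 = 23.43152951
C = P + S*exp(-qT) - K*exp(-rT)
C = 2.9307 + 23.50839879 - 23.43152951 = 3.0076


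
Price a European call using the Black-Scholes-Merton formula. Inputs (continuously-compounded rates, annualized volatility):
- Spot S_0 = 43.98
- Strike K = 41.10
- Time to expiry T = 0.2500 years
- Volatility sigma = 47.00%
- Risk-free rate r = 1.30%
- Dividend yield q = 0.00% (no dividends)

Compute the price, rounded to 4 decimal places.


Answer: Price = 5.6584

Derivation:
d1 = (ln(S/K) + (r - q + 0.5*sigma^2) * T) / (sigma * sqrt(T)) = 0.41952921
d2 = d1 - sigma * sqrt(T) = 0.18452921
exp(-rT) = 0.99675528; exp(-qT) = 1.00000000
C = S_0 * exp(-qT) * N(d1) - K * exp(-rT) * N(d2)
N(d1) = 0.66258529; N(d2) = 0.57320084
C = 43.9800 * 1.00000000 * 0.66258529 - 41.1000 * 0.99675528 * 0.57320084 = 5.6584


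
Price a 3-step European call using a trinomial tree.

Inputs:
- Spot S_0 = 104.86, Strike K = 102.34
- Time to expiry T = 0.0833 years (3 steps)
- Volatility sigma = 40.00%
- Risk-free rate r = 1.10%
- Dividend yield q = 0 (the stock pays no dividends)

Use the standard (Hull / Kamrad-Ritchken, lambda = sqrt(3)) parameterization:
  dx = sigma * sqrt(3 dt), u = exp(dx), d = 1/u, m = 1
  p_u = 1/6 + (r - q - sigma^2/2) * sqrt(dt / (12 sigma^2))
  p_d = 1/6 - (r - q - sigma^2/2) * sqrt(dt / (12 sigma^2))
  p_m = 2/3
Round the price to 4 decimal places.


dt = T/N = 0.027767; dx = sigma*sqrt(3*dt) = 0.115447
u = exp(dx) = 1.122375; d = 1/u = 0.890968
p_u = 0.158369, p_m = 0.666667, p_d = 0.174964
Discount per step: exp(-r*dt) = 0.999695
Stock lattice S(k, j) with j the centered position index:
  k=0: S(0,+0) = 104.8600
  k=1: S(1,-1) = 93.4269; S(1,+0) = 104.8600; S(1,+1) = 117.6922
  k=2: S(2,-2) = 83.2404; S(2,-1) = 93.4269; S(2,+0) = 104.8600; S(2,+1) = 117.6922; S(2,+2) = 132.0948
  k=3: S(3,-3) = 74.1645; S(3,-2) = 83.2404; S(3,-1) = 93.4269; S(3,+0) = 104.8600; S(3,+1) = 117.6922; S(3,+2) = 132.0948; S(3,+3) = 148.2599
Terminal payoffs V(N, j) = max(S_T - K, 0):
  V(3,-3) = 0.000000; V(3,-2) = 0.000000; V(3,-1) = 0.000000; V(3,+0) = 2.520000; V(3,+1) = 15.352240; V(3,+2) = 29.754826; V(3,+3) = 45.919927
Backward induction: V(k, j) = exp(-r*dt) * [p_u * V(k+1, j+1) + p_m * V(k+1, j) + p_d * V(k+1, j-1)]
  V(2,-2) = exp(-r*dt) * [p_u*0.000000 + p_m*0.000000 + p_d*0.000000] = 0.000000
  V(2,-1) = exp(-r*dt) * [p_u*2.520000 + p_m*0.000000 + p_d*0.000000] = 0.398968
  V(2,+0) = exp(-r*dt) * [p_u*15.352240 + p_m*2.520000 + p_d*0.000000] = 4.110062
  V(2,+1) = exp(-r*dt) * [p_u*29.754826 + p_m*15.352240 + p_d*2.520000] = 15.383277
  V(2,+2) = exp(-r*dt) * [p_u*45.919927 + p_m*29.754826 + p_d*15.352240] = 29.785837
  V(1,-1) = exp(-r*dt) * [p_u*4.110062 + p_m*0.398968 + p_d*0.000000] = 0.916605
  V(1,+0) = exp(-r*dt) * [p_u*15.383277 + p_m*4.110062 + p_d*0.398968] = 5.244477
  V(1,+1) = exp(-r*dt) * [p_u*29.785837 + p_m*15.383277 + p_d*4.110062] = 15.686992
  V(0,+0) = exp(-r*dt) * [p_u*15.686992 + p_m*5.244477 + p_d*0.916605] = 6.139148

Answer: Price = V(0,0) = 6.1391


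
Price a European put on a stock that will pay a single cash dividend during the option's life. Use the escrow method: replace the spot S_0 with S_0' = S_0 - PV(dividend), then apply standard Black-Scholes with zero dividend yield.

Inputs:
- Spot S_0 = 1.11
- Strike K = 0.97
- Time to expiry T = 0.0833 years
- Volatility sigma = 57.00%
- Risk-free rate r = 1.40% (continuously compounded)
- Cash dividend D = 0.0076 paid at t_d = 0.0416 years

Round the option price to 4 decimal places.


PV(D) = D * exp(-r * t_d) = 0.0076 * 0.99941777 = 0.00759558
S_0' = S_0 - PV(D) = 1.1100 - 0.00759558 = 1.10240442
d1 = (ln(S_0'/K) + (r + sigma^2/2)*T) / (sigma*sqrt(T)) = 0.86711730
d2 = d1 - sigma*sqrt(T) = 0.70260539
exp(-rT) = 0.99883448
N(-d1) = 0.19293887; N(-d2) = 0.24115085
P = K * exp(-rT) * N(-d2) - S_0' * N(-d1) = 0.9700 * 0.99883448 * 0.24115085 - 1.10240442 * 0.19293887 = 0.0209

Answer: Price = 0.0209


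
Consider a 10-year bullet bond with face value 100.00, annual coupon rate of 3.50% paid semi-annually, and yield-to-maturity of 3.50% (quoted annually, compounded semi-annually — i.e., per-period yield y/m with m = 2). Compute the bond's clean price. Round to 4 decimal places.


Answer: Price = 100.0000

Derivation:
Coupon per period c = face * coupon_rate / m = 1.750000
Periods per year m = 2; per-period yield y/m = 0.017500
Number of cashflows N = 20
Cashflows (t years, CF_t, discount factor 1/(1+y/m)^(m*t), PV):
  t = 0.5000: CF_t = 1.750000, DF = 0.982801, PV = 1.719902
  t = 1.0000: CF_t = 1.750000, DF = 0.965898, PV = 1.690321
  t = 1.5000: CF_t = 1.750000, DF = 0.949285, PV = 1.661249
  t = 2.0000: CF_t = 1.750000, DF = 0.932959, PV = 1.632677
  t = 2.5000: CF_t = 1.750000, DF = 0.916913, PV = 1.604597
  t = 3.0000: CF_t = 1.750000, DF = 0.901143, PV = 1.576999
  t = 3.5000: CF_t = 1.750000, DF = 0.885644, PV = 1.549877
  t = 4.0000: CF_t = 1.750000, DF = 0.870412, PV = 1.523220
  t = 4.5000: CF_t = 1.750000, DF = 0.855441, PV = 1.497022
  t = 5.0000: CF_t = 1.750000, DF = 0.840729, PV = 1.471275
  t = 5.5000: CF_t = 1.750000, DF = 0.826269, PV = 1.445971
  t = 6.0000: CF_t = 1.750000, DF = 0.812058, PV = 1.421101
  t = 6.5000: CF_t = 1.750000, DF = 0.798091, PV = 1.396660
  t = 7.0000: CF_t = 1.750000, DF = 0.784365, PV = 1.372639
  t = 7.5000: CF_t = 1.750000, DF = 0.770875, PV = 1.349031
  t = 8.0000: CF_t = 1.750000, DF = 0.757616, PV = 1.325829
  t = 8.5000: CF_t = 1.750000, DF = 0.744586, PV = 1.303026
  t = 9.0000: CF_t = 1.750000, DF = 0.731780, PV = 1.280615
  t = 9.5000: CF_t = 1.750000, DF = 0.719194, PV = 1.258590
  t = 10.0000: CF_t = 101.750000, DF = 0.706825, PV = 71.919401
Price P = sum_t PV_t = 100.000000


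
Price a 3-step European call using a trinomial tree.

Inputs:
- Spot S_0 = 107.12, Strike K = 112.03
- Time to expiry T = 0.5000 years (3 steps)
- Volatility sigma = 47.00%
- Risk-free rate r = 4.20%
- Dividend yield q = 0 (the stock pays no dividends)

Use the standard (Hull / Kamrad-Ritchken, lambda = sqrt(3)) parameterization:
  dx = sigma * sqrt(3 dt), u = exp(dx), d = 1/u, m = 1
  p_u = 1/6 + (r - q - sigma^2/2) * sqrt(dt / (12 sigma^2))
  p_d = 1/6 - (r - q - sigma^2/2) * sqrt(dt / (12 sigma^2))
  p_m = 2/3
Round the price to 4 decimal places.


Answer: Price = V(0,0) = 12.5293

Derivation:
dt = T/N = 0.166667; dx = sigma*sqrt(3*dt) = 0.332340
u = exp(dx) = 1.394227; d = 1/u = 0.717243
p_u = 0.149503, p_m = 0.666667, p_d = 0.183830
Discount per step: exp(-r*dt) = 0.993024
Stock lattice S(k, j) with j the centered position index:
  k=0: S(0,+0) = 107.1200
  k=1: S(1,-1) = 76.8311; S(1,+0) = 107.1200; S(1,+1) = 149.3496
  k=2: S(2,-2) = 55.1066; S(2,-1) = 76.8311; S(2,+0) = 107.1200; S(2,+1) = 149.3496; S(2,+2) = 208.2273
  k=3: S(3,-3) = 39.5248; S(3,-2) = 55.1066; S(3,-1) = 76.8311; S(3,+0) = 107.1200; S(3,+1) = 149.3496; S(3,+2) = 208.2273; S(3,+3) = 290.3161
Terminal payoffs V(N, j) = max(S_T - K, 0):
  V(3,-3) = 0.000000; V(3,-2) = 0.000000; V(3,-1) = 0.000000; V(3,+0) = 0.000000; V(3,+1) = 37.319603; V(3,+2) = 96.197259; V(3,+3) = 178.286081
Backward induction: V(k, j) = exp(-r*dt) * [p_u * V(k+1, j+1) + p_m * V(k+1, j) + p_d * V(k+1, j-1)]
  V(2,-2) = exp(-r*dt) * [p_u*0.000000 + p_m*0.000000 + p_d*0.000000] = 0.000000
  V(2,-1) = exp(-r*dt) * [p_u*0.000000 + p_m*0.000000 + p_d*0.000000] = 0.000000
  V(2,+0) = exp(-r*dt) * [p_u*37.319603 + p_m*0.000000 + p_d*0.000000] = 5.540474
  V(2,+1) = exp(-r*dt) * [p_u*96.197259 + p_m*37.319603 + p_d*0.000000] = 38.987646
  V(2,+2) = exp(-r*dt) * [p_u*178.286081 + p_m*96.197259 + p_d*37.319603] = 96.965152
  V(1,-1) = exp(-r*dt) * [p_u*5.540474 + p_m*0.000000 + p_d*0.000000] = 0.822540
  V(1,+0) = exp(-r*dt) * [p_u*38.987646 + p_m*5.540474 + p_d*0.000000] = 9.455997
  V(1,+1) = exp(-r*dt) * [p_u*96.965152 + p_m*38.987646 + p_d*5.540474] = 41.217322
  V(0,+0) = exp(-r*dt) * [p_u*41.217322 + p_m*9.455997 + p_d*0.822540] = 12.529307


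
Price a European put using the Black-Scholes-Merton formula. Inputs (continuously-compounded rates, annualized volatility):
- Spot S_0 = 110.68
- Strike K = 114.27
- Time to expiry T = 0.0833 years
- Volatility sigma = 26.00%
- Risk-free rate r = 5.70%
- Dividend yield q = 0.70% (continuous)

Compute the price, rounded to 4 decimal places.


Answer: Price = 5.1409

Derivation:
d1 = (ln(S/K) + (r - q + 0.5*sigma^2) * T) / (sigma * sqrt(T)) = -0.33235875
d2 = d1 - sigma * sqrt(T) = -0.40739927
exp(-rT) = 0.99526315; exp(-qT) = 0.99941707
P = K * exp(-rT) * N(-d2) - S_0 * exp(-qT) * N(-d1)
N(-d1) = 0.63019081; N(-d2) = 0.65814262
P = 114.2700 * 0.99526315 * 0.65814262 - 110.6800 * 0.99941707 * 0.63019081 = 5.1409


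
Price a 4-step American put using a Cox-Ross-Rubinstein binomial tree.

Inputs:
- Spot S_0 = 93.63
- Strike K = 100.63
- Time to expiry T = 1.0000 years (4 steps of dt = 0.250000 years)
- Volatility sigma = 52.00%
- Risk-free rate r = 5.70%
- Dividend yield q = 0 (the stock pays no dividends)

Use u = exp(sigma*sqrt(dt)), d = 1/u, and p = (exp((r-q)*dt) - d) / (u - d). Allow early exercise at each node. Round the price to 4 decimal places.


Answer: Price = V(0,0) = 21.1239

Derivation:
dt = T/N = 0.250000
u = exp(sigma*sqrt(dt)) = 1.296930; d = 1/u = 0.771052
p = (exp((r-q)*dt) - d) / (u - d) = 0.462655
Discount per step: exp(-r*dt) = 0.985851
Stock lattice S(k, i) with i counting down-moves:
  k=0: S(0,0) = 93.6300
  k=1: S(1,0) = 121.4316; S(1,1) = 72.1936
  k=2: S(2,0) = 157.4882; S(2,1) = 93.6300; S(2,2) = 55.6650
  k=3: S(3,0) = 204.2512; S(3,1) = 121.4316; S(3,2) = 72.1936; S(3,3) = 42.9206
  k=4: S(4,0) = 264.8996; S(4,1) = 157.4882; S(4,2) = 93.6300; S(4,3) = 55.6650; S(4,4) = 33.0940
Terminal payoffs V(N, i) = max(K - S_T, 0):
  V(4,0) = 0.000000; V(4,1) = 0.000000; V(4,2) = 7.000000; V(4,3) = 44.965041; V(4,4) = 67.536038
Backward induction: V(k, i) = exp(-r*dt) * [p * V(k+1, i) + (1-p) * V(k+1, i+1)]; then take max(V_cont, immediate exercise) for American.
  V(3,0) = exp(-r*dt) * [p*0.000000 + (1-p)*0.000000] = 0.000000; exercise = 0.000000; V(3,0) = max -> 0.000000
  V(3,1) = exp(-r*dt) * [p*0.000000 + (1-p)*7.000000] = 3.708193; exercise = 0.000000; V(3,1) = max -> 3.708193
  V(3,2) = exp(-r*dt) * [p*7.000000 + (1-p)*44.965041] = 27.012631; exercise = 28.436440; V(3,2) = max -> 28.436440
  V(3,3) = exp(-r*dt) * [p*44.965041 + (1-p)*67.536038] = 56.285636; exercise = 57.709445; V(3,3) = max -> 57.709445
  V(2,0) = exp(-r*dt) * [p*0.000000 + (1-p)*3.708193] = 1.964386; exercise = 0.000000; V(2,0) = max -> 1.964386
  V(2,1) = exp(-r*dt) * [p*3.708193 + (1-p)*28.436440] = 16.755315; exercise = 7.000000; V(2,1) = max -> 16.755315
  V(2,2) = exp(-r*dt) * [p*28.436440 + (1-p)*57.709445] = 43.541232; exercise = 44.965041; V(2,2) = max -> 44.965041
  V(1,0) = exp(-r*dt) * [p*1.964386 + (1-p)*16.755315] = 9.771967; exercise = 0.000000; V(1,0) = max -> 9.771967
  V(1,1) = exp(-r*dt) * [p*16.755315 + (1-p)*44.965041] = 31.462120; exercise = 28.436440; V(1,1) = max -> 31.462120
  V(0,0) = exp(-r*dt) * [p*9.771967 + (1-p)*31.462120] = 21.123887; exercise = 7.000000; V(0,0) = max -> 21.123887


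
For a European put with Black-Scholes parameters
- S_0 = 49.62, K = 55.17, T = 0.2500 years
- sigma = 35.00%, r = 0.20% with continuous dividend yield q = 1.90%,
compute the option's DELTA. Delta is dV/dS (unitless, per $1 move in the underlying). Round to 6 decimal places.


Answer: Delta = -0.702966

Derivation:
d1 = -0.5426448515; d2 = -0.7176448515
phi(d1) = 0.3443246727; exp(-qT) = 0.9952612634; exp(-rT) = 0.9995001250
N(-d1) = 0.7063128242
Delta = -exp(-qT) * N(-d1) = -0.9952612634 * 0.7063128242 = -0.702966


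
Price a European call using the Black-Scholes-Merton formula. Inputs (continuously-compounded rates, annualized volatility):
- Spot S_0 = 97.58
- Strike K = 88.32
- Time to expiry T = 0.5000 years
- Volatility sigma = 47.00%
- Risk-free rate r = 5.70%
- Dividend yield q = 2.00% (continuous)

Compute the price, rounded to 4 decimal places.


Answer: Price = 18.1704

Derivation:
d1 = (ln(S/K) + (r - q + 0.5*sigma^2) * T) / (sigma * sqrt(T)) = 0.52184773
d2 = d1 - sigma * sqrt(T) = 0.18950754
exp(-rT) = 0.97190229; exp(-qT) = 0.99004983
C = S_0 * exp(-qT) * N(d1) - K * exp(-rT) * N(d2)
N(d1) = 0.69911182; N(d2) = 0.57515248
C = 97.5800 * 0.99004983 * 0.69911182 - 88.3200 * 0.97190229 * 0.57515248 = 18.1704


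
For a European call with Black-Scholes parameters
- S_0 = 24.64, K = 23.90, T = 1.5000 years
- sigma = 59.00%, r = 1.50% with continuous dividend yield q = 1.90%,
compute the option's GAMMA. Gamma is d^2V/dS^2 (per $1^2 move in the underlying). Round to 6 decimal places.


d1 = 0.3951949731; d2 = -0.3274045010
phi(d1) = 0.3689743806; exp(-qT) = 0.9719022941; exp(-rT) = 0.9777512372
Gamma = exp(-qT) * phi(d1) / (S * sigma * sqrt(T)) = 0.9719022941 * 0.3689743806 / (24.6400 * 0.5900 * 1.2247448714) = 0.020141

Answer: Gamma = 0.020141


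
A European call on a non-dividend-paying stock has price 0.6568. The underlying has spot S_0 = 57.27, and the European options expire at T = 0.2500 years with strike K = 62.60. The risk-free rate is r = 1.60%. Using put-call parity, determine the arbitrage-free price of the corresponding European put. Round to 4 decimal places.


Answer: Put price = 5.7369

Derivation:
Put-call parity: C - P = S_0 * exp(-qT) - K * exp(-rT).
S_0 * exp(-qT) = 57.2700 * 1.00000000 = 57.27000000
K * exp(-rT) = 62.6000 * 0.99600799 = 62.35010013
P = C - S*exp(-qT) + K*exp(-rT)
P = 0.6568 - 57.27000000 + 62.35010013 = 5.7369


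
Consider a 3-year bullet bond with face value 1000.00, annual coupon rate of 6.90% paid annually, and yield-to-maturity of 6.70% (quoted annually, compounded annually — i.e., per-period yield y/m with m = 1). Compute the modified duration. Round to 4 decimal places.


Coupon per period c = face * coupon_rate / m = 69.000000
Periods per year m = 1; per-period yield y/m = 0.067000
Number of cashflows N = 3
Cashflows (t years, CF_t, discount factor 1/(1+y/m)^(m*t), PV):
  t = 1.0000: CF_t = 69.000000, DF = 0.937207, PV = 64.667291
  t = 2.0000: CF_t = 69.000000, DF = 0.878357, PV = 60.606646
  t = 3.0000: CF_t = 1069.000000, DF = 0.823203, PV = 880.003596
Price P = sum_t PV_t = 1005.277534
First compute Macaulay numerator sum_t t * PV_t:
  t * PV_t at t = 1.0000: 64.667291
  t * PV_t at t = 2.0000: 121.213292
  t * PV_t at t = 3.0000: 2640.010789
Macaulay duration D = 2825.891372 / 1005.277534 = 2.811056
Modified duration = D / (1 + y/m) = 2.811056 / (1 + 0.067000) = 2.634542

Answer: Modified duration = 2.6345


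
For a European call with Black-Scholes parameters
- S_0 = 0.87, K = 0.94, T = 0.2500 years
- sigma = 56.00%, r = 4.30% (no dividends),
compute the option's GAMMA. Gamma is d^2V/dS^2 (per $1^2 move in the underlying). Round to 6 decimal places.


Answer: Gamma = 1.629851

Derivation:
d1 = -0.0979880843; d2 = -0.3779880843
phi(d1) = 0.3970316155; exp(-qT) = 1.0000000000; exp(-rT) = 0.9893075748
Gamma = exp(-qT) * phi(d1) / (S * sigma * sqrt(T)) = 1.0000000000 * 0.3970316155 / (0.8700 * 0.5600 * 0.5000000000) = 1.629851


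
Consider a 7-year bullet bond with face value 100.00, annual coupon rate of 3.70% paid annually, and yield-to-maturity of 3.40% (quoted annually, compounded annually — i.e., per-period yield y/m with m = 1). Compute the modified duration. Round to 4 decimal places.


Coupon per period c = face * coupon_rate / m = 3.700000
Periods per year m = 1; per-period yield y/m = 0.034000
Number of cashflows N = 7
Cashflows (t years, CF_t, discount factor 1/(1+y/m)^(m*t), PV):
  t = 1.0000: CF_t = 3.700000, DF = 0.967118, PV = 3.578337
  t = 2.0000: CF_t = 3.700000, DF = 0.935317, PV = 3.460674
  t = 3.0000: CF_t = 3.700000, DF = 0.904562, PV = 3.346880
  t = 4.0000: CF_t = 3.700000, DF = 0.874818, PV = 3.236828
  t = 5.0000: CF_t = 3.700000, DF = 0.846052, PV = 3.130394
  t = 6.0000: CF_t = 3.700000, DF = 0.818233, PV = 3.027461
  t = 7.0000: CF_t = 103.700000, DF = 0.791327, PV = 82.060656
Price P = sum_t PV_t = 101.841228
First compute Macaulay numerator sum_t t * PV_t:
  t * PV_t at t = 1.0000: 3.578337
  t * PV_t at t = 2.0000: 6.921347
  t * PV_t at t = 3.0000: 10.040639
  t * PV_t at t = 4.0000: 12.947310
  t * PV_t at t = 5.0000: 15.651971
  t * PV_t at t = 6.0000: 18.164763
  t * PV_t at t = 7.0000: 574.424593
Macaulay duration D = 641.728961 / 101.841228 = 6.301269
Modified duration = D / (1 + y/m) = 6.301269 / (1 + 0.034000) = 6.094070

Answer: Modified duration = 6.0941


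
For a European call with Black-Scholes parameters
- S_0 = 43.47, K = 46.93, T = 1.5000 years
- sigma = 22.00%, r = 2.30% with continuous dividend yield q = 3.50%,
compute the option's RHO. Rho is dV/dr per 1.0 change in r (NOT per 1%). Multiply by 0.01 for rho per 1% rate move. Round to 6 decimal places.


Answer: Rho = 21.325020

Derivation:
d1 = -0.2163199498; d2 = -0.4857638215
phi(d1) = 0.3897165131; exp(-qT) = 0.9488543211; exp(-rT) = 0.9660883397
N(d2) = 0.3135673139
Rho = K*T*exp(-rT)*N(d2) = 46.9300 * 1.5000 * 0.9660883397 * 0.3135673139 = 21.325020


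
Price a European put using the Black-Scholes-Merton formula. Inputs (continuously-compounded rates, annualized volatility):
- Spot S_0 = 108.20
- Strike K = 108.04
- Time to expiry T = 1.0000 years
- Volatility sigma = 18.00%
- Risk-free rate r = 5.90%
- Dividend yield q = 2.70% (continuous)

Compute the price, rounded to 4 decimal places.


d1 = (ln(S/K) + (r - q + 0.5*sigma^2) * T) / (sigma * sqrt(T)) = 0.27599910
d2 = d1 - sigma * sqrt(T) = 0.09599910
exp(-rT) = 0.94270677; exp(-qT) = 0.97336124
P = K * exp(-rT) * N(-d2) - S_0 * exp(-qT) * N(-d1)
N(-d1) = 0.39127438; N(-d2) = 0.46176064
P = 108.0400 * 0.94270677 * 0.46176064 - 108.2000 * 0.97336124 * 0.39127438 = 5.8222

Answer: Price = 5.8222


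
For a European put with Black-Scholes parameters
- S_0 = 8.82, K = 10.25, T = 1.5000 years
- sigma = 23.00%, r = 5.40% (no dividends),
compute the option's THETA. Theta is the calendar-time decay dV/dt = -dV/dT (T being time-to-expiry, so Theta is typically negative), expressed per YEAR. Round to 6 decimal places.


Answer: Theta = 0.003467

Derivation:
d1 = -0.1050115265; d2 = -0.3867028469
phi(d1) = 0.3967486812; exp(-qT) = 1.0000000000; exp(-rT) = 0.9221936914
Theta = -S*exp(-qT)*phi(d1)*sigma/(2*sqrt(T)) + r*K*exp(-rT)*N(-d2) - q*S*exp(-qT)*N(-d1)
N(-d1) = 0.5418166688; N(-d2) = 0.6505118959; sqrt(T) = 1.2247448714
Term 1 = -8.8200 * 1.0000000000 * 0.3967486812 * 0.2300 / (2 * 1.2247448714) = -0.3285763401
Term 2 = 0.0540 * 10.2500 * 0.9221936914 * 0.6505118959 = 0.3320435245
Term 3 = 0 (no dividend yield, q = 0)
Theta = -0.3285763401 + (0.3320435245) + (0.0000000000) = 0.003467


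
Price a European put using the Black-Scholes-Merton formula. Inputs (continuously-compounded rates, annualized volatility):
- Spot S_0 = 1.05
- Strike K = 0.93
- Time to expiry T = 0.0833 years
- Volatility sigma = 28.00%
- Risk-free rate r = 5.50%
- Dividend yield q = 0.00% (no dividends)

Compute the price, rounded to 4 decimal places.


Answer: Price = 0.0020

Derivation:
d1 = (ln(S/K) + (r - q + 0.5*sigma^2) * T) / (sigma * sqrt(T)) = 1.59885073
d2 = d1 - sigma * sqrt(T) = 1.51803786
exp(-rT) = 0.99542898; exp(-qT) = 1.00000000
P = K * exp(-rT) * N(-d2) - S_0 * exp(-qT) * N(-d1)
N(-d1) = 0.05492689; N(-d2) = 0.06450243
P = 0.9300 * 0.99542898 * 0.06450243 - 1.0500 * 1.00000000 * 0.05492689 = 0.0020


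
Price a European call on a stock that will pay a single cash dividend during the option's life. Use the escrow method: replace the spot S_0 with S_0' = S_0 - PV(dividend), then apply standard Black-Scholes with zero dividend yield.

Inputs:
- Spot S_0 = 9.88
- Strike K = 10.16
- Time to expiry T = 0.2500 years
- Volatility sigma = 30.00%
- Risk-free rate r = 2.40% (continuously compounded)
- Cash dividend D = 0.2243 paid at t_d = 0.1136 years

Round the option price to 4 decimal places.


PV(D) = D * exp(-r * t_d) = 0.2243 * 0.99727731 = 0.22368930
S_0' = S_0 - PV(D) = 9.8800 - 0.22368930 = 9.65631070
d1 = (ln(S_0'/K) + (r + sigma^2/2)*T) / (sigma*sqrt(T)) = -0.22397855
d2 = d1 - sigma*sqrt(T) = -0.37397855
exp(-rT) = 0.99401796
N(d1) = 0.41138700; N(d2) = 0.35421014
C = S_0' * N(d1) - K * exp(-rT) * N(d2) = 9.65631070 * 0.41138700 - 10.1600 * 0.99401796 * 0.35421014 = 0.3952

Answer: Price = 0.3952


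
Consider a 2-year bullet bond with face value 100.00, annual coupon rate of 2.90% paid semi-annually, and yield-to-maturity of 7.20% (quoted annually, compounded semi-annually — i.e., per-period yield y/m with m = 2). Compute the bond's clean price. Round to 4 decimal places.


Answer: Price = 92.1216

Derivation:
Coupon per period c = face * coupon_rate / m = 1.450000
Periods per year m = 2; per-period yield y/m = 0.036000
Number of cashflows N = 4
Cashflows (t years, CF_t, discount factor 1/(1+y/m)^(m*t), PV):
  t = 0.5000: CF_t = 1.450000, DF = 0.965251, PV = 1.399614
  t = 1.0000: CF_t = 1.450000, DF = 0.931709, PV = 1.350979
  t = 1.5000: CF_t = 1.450000, DF = 0.899333, PV = 1.304033
  t = 2.0000: CF_t = 101.450000, DF = 0.868082, PV = 88.066965
Price P = sum_t PV_t = 92.121591


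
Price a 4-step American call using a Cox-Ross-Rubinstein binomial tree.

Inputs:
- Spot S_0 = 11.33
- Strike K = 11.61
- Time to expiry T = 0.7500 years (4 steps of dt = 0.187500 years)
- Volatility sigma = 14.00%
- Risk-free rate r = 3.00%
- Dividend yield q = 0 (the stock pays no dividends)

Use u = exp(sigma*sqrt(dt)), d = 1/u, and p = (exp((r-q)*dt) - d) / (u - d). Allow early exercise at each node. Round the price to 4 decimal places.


Answer: Price = V(0,0) = 0.5451

Derivation:
dt = T/N = 0.187500
u = exp(sigma*sqrt(dt)) = 1.062497; d = 1/u = 0.941179
p = (exp((r-q)*dt) - d) / (u - d) = 0.531346
Discount per step: exp(-r*dt) = 0.994391
Stock lattice S(k, i) with i counting down-moves:
  k=0: S(0,0) = 11.3300
  k=1: S(1,0) = 12.0381; S(1,1) = 10.6636
  k=2: S(2,0) = 12.7904; S(2,1) = 11.3300; S(2,2) = 10.0363
  k=3: S(3,0) = 13.5898; S(3,1) = 12.0381; S(3,2) = 10.6636; S(3,3) = 9.4460
  k=4: S(4,0) = 14.4391; S(4,1) = 12.7904; S(4,2) = 11.3300; S(4,3) = 10.0363; S(4,4) = 8.8904
Terminal payoffs V(N, i) = max(S_T - K, 0):
  V(4,0) = 2.829120; V(4,1) = 1.180435; V(4,2) = 0.000000; V(4,3) = 0.000000; V(4,4) = 0.000000
Backward induction: V(k, i) = exp(-r*dt) * [p * V(k+1, i) + (1-p) * V(k+1, i+1)]; then take max(V_cont, immediate exercise) for American.
  V(3,0) = exp(-r*dt) * [p*2.829120 + (1-p)*1.180435] = 2.044922; exercise = 1.979799; V(3,0) = max -> 2.044922
  V(3,1) = exp(-r*dt) * [p*1.180435 + (1-p)*0.000000] = 0.623701; exercise = 0.428091; V(3,1) = max -> 0.623701
  V(3,2) = exp(-r*dt) * [p*0.000000 + (1-p)*0.000000] = 0.000000; exercise = 0.000000; V(3,2) = max -> 0.000000
  V(3,3) = exp(-r*dt) * [p*0.000000 + (1-p)*0.000000] = 0.000000; exercise = 0.000000; V(3,3) = max -> 0.000000
  V(2,0) = exp(-r*dt) * [p*2.044922 + (1-p)*0.623701] = 1.371126; exercise = 1.180435; V(2,0) = max -> 1.371126
  V(2,1) = exp(-r*dt) * [p*0.623701 + (1-p)*0.000000] = 0.329542; exercise = 0.000000; V(2,1) = max -> 0.329542
  V(2,2) = exp(-r*dt) * [p*0.000000 + (1-p)*0.000000] = 0.000000; exercise = 0.000000; V(2,2) = max -> 0.000000
  V(1,0) = exp(-r*dt) * [p*1.371126 + (1-p)*0.329542] = 0.878030; exercise = 0.428091; V(1,0) = max -> 0.878030
  V(1,1) = exp(-r*dt) * [p*0.329542 + (1-p)*0.000000] = 0.174118; exercise = 0.000000; V(1,1) = max -> 0.174118
  V(0,0) = exp(-r*dt) * [p*0.878030 + (1-p)*0.174118] = 0.545064; exercise = 0.000000; V(0,0) = max -> 0.545064


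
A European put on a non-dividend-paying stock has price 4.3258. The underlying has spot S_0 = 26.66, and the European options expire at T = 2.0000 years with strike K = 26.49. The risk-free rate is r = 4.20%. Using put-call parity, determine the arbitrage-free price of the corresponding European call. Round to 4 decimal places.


Put-call parity: C - P = S_0 * exp(-qT) - K * exp(-rT).
S_0 * exp(-qT) = 26.6600 * 1.00000000 = 26.66000000
K * exp(-rT) = 26.4900 * 0.91943126 = 24.35573397
C = P + S*exp(-qT) - K*exp(-rT)
C = 4.3258 + 26.66000000 - 24.35573397 = 6.6301

Answer: Call price = 6.6301


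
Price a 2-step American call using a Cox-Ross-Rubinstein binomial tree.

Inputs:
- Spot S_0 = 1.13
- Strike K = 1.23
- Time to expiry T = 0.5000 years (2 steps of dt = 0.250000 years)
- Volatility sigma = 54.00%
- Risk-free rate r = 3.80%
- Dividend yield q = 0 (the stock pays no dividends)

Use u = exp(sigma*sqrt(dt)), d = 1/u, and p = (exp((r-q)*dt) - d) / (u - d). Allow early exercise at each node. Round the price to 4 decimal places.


dt = T/N = 0.250000
u = exp(sigma*sqrt(dt)) = 1.309964; d = 1/u = 0.763379
p = (exp((r-q)*dt) - d) / (u - d) = 0.450371
Discount per step: exp(-r*dt) = 0.990545
Stock lattice S(k, i) with i counting down-moves:
  k=0: S(0,0) = 1.1300
  k=1: S(1,0) = 1.4803; S(1,1) = 0.8626
  k=2: S(2,0) = 1.9391; S(2,1) = 1.1300; S(2,2) = 0.6585
Terminal payoffs V(N, i) = max(S_T - K, 0):
  V(2,0) = 0.709088; V(2,1) = 0.000000; V(2,2) = 0.000000
Backward induction: V(k, i) = exp(-r*dt) * [p * V(k+1, i) + (1-p) * V(k+1, i+1)]; then take max(V_cont, immediate exercise) for American.
  V(1,0) = exp(-r*dt) * [p*0.709088 + (1-p)*0.000000] = 0.316333; exercise = 0.250260; V(1,0) = max -> 0.316333
  V(1,1) = exp(-r*dt) * [p*0.000000 + (1-p)*0.000000] = 0.000000; exercise = 0.000000; V(1,1) = max -> 0.000000
  V(0,0) = exp(-r*dt) * [p*0.316333 + (1-p)*0.000000] = 0.141120; exercise = 0.000000; V(0,0) = max -> 0.141120

Answer: Price = V(0,0) = 0.1411


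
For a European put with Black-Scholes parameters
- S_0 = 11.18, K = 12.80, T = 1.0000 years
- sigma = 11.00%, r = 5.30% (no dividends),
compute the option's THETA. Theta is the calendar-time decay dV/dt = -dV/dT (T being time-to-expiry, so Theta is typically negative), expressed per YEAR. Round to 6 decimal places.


Answer: Theta = 0.314805

Derivation:
d1 = -0.6933518473; d2 = -0.8033518473
phi(d1) = 0.3137035255; exp(-qT) = 1.0000000000; exp(-rT) = 0.9483800125
Theta = -S*exp(-qT)*phi(d1)*sigma/(2*sqrt(T)) + r*K*exp(-rT)*N(-d2) - q*S*exp(-qT)*N(-d1)
N(-d1) = 0.7559556134; N(-d2) = 0.7891143007; sqrt(T) = 1.0000000000
Term 1 = -11.1800 * 1.0000000000 * 0.3137035255 * 0.1100 / (2 * 1.0000000000) = -0.1928962978
Term 2 = 0.0530 * 12.8000 * 0.9483800125 * 0.7891143007 = 0.5077011483
Term 3 = 0 (no dividend yield, q = 0)
Theta = -0.1928962978 + (0.5077011483) + (0.0000000000) = 0.314805


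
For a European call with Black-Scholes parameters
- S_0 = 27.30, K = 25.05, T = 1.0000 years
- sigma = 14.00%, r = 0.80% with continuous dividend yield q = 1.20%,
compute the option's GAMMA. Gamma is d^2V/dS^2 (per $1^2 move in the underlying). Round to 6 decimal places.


Answer: Gamma = 0.083180

Derivation:
d1 = 0.6558062476; d2 = 0.5158062476
phi(d1) = 0.3217503160; exp(-qT) = 0.9880717129; exp(-rT) = 0.9920319148
Gamma = exp(-qT) * phi(d1) / (S * sigma * sqrt(T)) = 0.9880717129 * 0.3217503160 / (27.3000 * 0.1400 * 1.0000000000) = 0.083180


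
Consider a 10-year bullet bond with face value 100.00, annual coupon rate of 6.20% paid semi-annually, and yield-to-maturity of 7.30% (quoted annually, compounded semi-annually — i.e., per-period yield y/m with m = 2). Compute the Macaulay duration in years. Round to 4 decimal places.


Coupon per period c = face * coupon_rate / m = 3.100000
Periods per year m = 2; per-period yield y/m = 0.036500
Number of cashflows N = 20
Cashflows (t years, CF_t, discount factor 1/(1+y/m)^(m*t), PV):
  t = 0.5000: CF_t = 3.100000, DF = 0.964785, PV = 2.990835
  t = 1.0000: CF_t = 3.100000, DF = 0.930811, PV = 2.885513
  t = 1.5000: CF_t = 3.100000, DF = 0.898033, PV = 2.783901
  t = 2.0000: CF_t = 3.100000, DF = 0.866409, PV = 2.685867
  t = 2.5000: CF_t = 3.100000, DF = 0.835898, PV = 2.591285
  t = 3.0000: CF_t = 3.100000, DF = 0.806462, PV = 2.500034
  t = 3.5000: CF_t = 3.100000, DF = 0.778063, PV = 2.411996
  t = 4.0000: CF_t = 3.100000, DF = 0.750664, PV = 2.327058
  t = 4.5000: CF_t = 3.100000, DF = 0.724230, PV = 2.245112
  t = 5.0000: CF_t = 3.100000, DF = 0.698726, PV = 2.166051
  t = 5.5000: CF_t = 3.100000, DF = 0.674121, PV = 2.089774
  t = 6.0000: CF_t = 3.100000, DF = 0.650382, PV = 2.016183
  t = 6.5000: CF_t = 3.100000, DF = 0.627479, PV = 1.945184
  t = 7.0000: CF_t = 3.100000, DF = 0.605382, PV = 1.876685
  t = 7.5000: CF_t = 3.100000, DF = 0.584064, PV = 1.810598
  t = 8.0000: CF_t = 3.100000, DF = 0.563496, PV = 1.746839
  t = 8.5000: CF_t = 3.100000, DF = 0.543653, PV = 1.685324
  t = 9.0000: CF_t = 3.100000, DF = 0.524508, PV = 1.625976
  t = 9.5000: CF_t = 3.100000, DF = 0.506038, PV = 1.568718
  t = 10.0000: CF_t = 103.100000, DF = 0.488218, PV = 50.335286
Price P = sum_t PV_t = 92.288218
Macaulay numerator sum_t t * PV_t:
  t * PV_t at t = 0.5000: 1.495417
  t * PV_t at t = 1.0000: 2.885513
  t * PV_t at t = 1.5000: 4.175851
  t * PV_t at t = 2.0000: 5.371734
  t * PV_t at t = 2.5000: 6.478212
  t * PV_t at t = 3.0000: 7.500101
  t * PV_t at t = 3.5000: 8.441985
  t * PV_t at t = 4.0000: 9.308233
  t * PV_t at t = 4.5000: 10.103002
  t * PV_t at t = 5.0000: 10.830254
  t * PV_t at t = 5.5000: 11.493757
  t * PV_t at t = 6.0000: 12.097100
  t * PV_t at t = 6.5000: 12.643697
  t * PV_t at t = 7.0000: 13.136796
  t * PV_t at t = 7.5000: 13.579487
  t * PV_t at t = 8.0000: 13.974709
  t * PV_t at t = 8.5000: 14.325257
  t * PV_t at t = 9.0000: 14.633786
  t * PV_t at t = 9.5000: 14.902821
  t * PV_t at t = 10.0000: 503.352855
Macaulay duration D = (sum_t t * PV_t) / P = 690.730566 / 92.288218 = 7.484493

Answer: Macaulay duration = 7.4845 years


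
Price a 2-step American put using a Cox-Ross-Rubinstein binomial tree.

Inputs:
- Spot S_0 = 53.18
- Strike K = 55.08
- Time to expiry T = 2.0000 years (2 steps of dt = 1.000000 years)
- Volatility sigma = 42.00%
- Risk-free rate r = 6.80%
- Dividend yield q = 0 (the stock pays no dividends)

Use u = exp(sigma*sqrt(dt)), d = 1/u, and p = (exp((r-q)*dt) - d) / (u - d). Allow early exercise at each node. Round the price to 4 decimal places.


Answer: Price = V(0,0) = 10.2373

Derivation:
dt = T/N = 1.000000
u = exp(sigma*sqrt(dt)) = 1.521962; d = 1/u = 0.657047
p = (exp((r-q)*dt) - d) / (u - d) = 0.477872
Discount per step: exp(-r*dt) = 0.934260
Stock lattice S(k, i) with i counting down-moves:
  k=0: S(0,0) = 53.1800
  k=1: S(1,0) = 80.9379; S(1,1) = 34.9417
  k=2: S(2,0) = 123.1844; S(2,1) = 53.1800; S(2,2) = 22.9584
Terminal payoffs V(N, i) = max(K - S_T, 0):
  V(2,0) = 0.000000; V(2,1) = 1.900000; V(2,2) = 32.121634
Backward induction: V(k, i) = exp(-r*dt) * [p * V(k+1, i) + (1-p) * V(k+1, i+1)]; then take max(V_cont, immediate exercise) for American.
  V(1,0) = exp(-r*dt) * [p*0.000000 + (1-p)*1.900000] = 0.926827; exercise = 0.000000; V(1,0) = max -> 0.926827
  V(1,1) = exp(-r*dt) * [p*1.900000 + (1-p)*32.121634] = 16.517317; exercise = 20.138250; V(1,1) = max -> 20.138250
  V(0,0) = exp(-r*dt) * [p*0.926827 + (1-p)*20.138250] = 10.237299; exercise = 1.900000; V(0,0) = max -> 10.237299


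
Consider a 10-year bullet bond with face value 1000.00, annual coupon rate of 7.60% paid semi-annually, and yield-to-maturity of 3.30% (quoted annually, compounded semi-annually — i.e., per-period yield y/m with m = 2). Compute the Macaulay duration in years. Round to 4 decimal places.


Coupon per period c = face * coupon_rate / m = 38.000000
Periods per year m = 2; per-period yield y/m = 0.016500
Number of cashflows N = 20
Cashflows (t years, CF_t, discount factor 1/(1+y/m)^(m*t), PV):
  t = 0.5000: CF_t = 38.000000, DF = 0.983768, PV = 37.383178
  t = 1.0000: CF_t = 38.000000, DF = 0.967799, PV = 36.776368
  t = 1.5000: CF_t = 38.000000, DF = 0.952090, PV = 36.179407
  t = 2.0000: CF_t = 38.000000, DF = 0.936635, PV = 35.592137
  t = 2.5000: CF_t = 38.000000, DF = 0.921432, PV = 35.014399
  t = 3.0000: CF_t = 38.000000, DF = 0.906475, PV = 34.446040
  t = 3.5000: CF_t = 38.000000, DF = 0.891761, PV = 33.886906
  t = 4.0000: CF_t = 38.000000, DF = 0.877285, PV = 33.336848
  t = 4.5000: CF_t = 38.000000, DF = 0.863045, PV = 32.795718
  t = 5.0000: CF_t = 38.000000, DF = 0.849036, PV = 32.263373
  t = 5.5000: CF_t = 38.000000, DF = 0.835254, PV = 31.739668
  t = 6.0000: CF_t = 38.000000, DF = 0.821696, PV = 31.224465
  t = 6.5000: CF_t = 38.000000, DF = 0.808359, PV = 30.717624
  t = 7.0000: CF_t = 38.000000, DF = 0.795237, PV = 30.219010
  t = 7.5000: CF_t = 38.000000, DF = 0.782329, PV = 29.728490
  t = 8.0000: CF_t = 38.000000, DF = 0.769630, PV = 29.245932
  t = 8.5000: CF_t = 38.000000, DF = 0.757137, PV = 28.771207
  t = 9.0000: CF_t = 38.000000, DF = 0.744847, PV = 28.304188
  t = 9.5000: CF_t = 38.000000, DF = 0.732757, PV = 27.844750
  t = 10.0000: CF_t = 1038.000000, DF = 0.720862, PV = 748.255115
Price P = sum_t PV_t = 1363.724823
Macaulay numerator sum_t t * PV_t:
  t * PV_t at t = 0.5000: 18.691589
  t * PV_t at t = 1.0000: 36.776368
  t * PV_t at t = 1.5000: 54.269111
  t * PV_t at t = 2.0000: 71.184274
  t * PV_t at t = 2.5000: 87.535999
  t * PV_t at t = 3.0000: 103.338119
  t * PV_t at t = 3.5000: 118.604170
  t * PV_t at t = 4.0000: 133.347391
  t * PV_t at t = 4.5000: 147.580733
  t * PV_t at t = 5.0000: 161.316864
  t * PV_t at t = 5.5000: 174.568176
  t * PV_t at t = 6.0000: 187.346788
  t * PV_t at t = 6.5000: 199.664555
  t * PV_t at t = 7.0000: 211.533071
  t * PV_t at t = 7.5000: 222.963676
  t * PV_t at t = 8.0000: 233.967458
  t * PV_t at t = 8.5000: 244.555262
  t * PV_t at t = 9.0000: 254.737694
  t * PV_t at t = 9.5000: 264.525123
  t * PV_t at t = 10.0000: 7482.551145
Macaulay duration D = (sum_t t * PV_t) / P = 10409.057566 / 1363.724823 = 7.632814

Answer: Macaulay duration = 7.6328 years


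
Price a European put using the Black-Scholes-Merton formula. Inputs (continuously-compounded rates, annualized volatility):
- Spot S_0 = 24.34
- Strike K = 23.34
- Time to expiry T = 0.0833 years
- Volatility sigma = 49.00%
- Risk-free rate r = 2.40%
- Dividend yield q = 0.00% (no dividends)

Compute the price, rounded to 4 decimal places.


d1 = (ln(S/K) + (r - q + 0.5*sigma^2) * T) / (sigma * sqrt(T)) = 0.38149387
d2 = d1 - sigma * sqrt(T) = 0.24007135
exp(-rT) = 0.99800280; exp(-qT) = 1.00000000
P = K * exp(-rT) * N(-d2) - S_0 * exp(-qT) * N(-d1)
N(-d1) = 0.35141841; N(-d2) = 0.40513747
P = 23.3400 * 0.99800280 * 0.40513747 - 24.3400 * 1.00000000 * 0.35141841 = 0.8835

Answer: Price = 0.8835
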